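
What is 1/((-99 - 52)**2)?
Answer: 1/22801 ≈ 4.3858e-5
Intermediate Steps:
1/((-99 - 52)**2) = 1/((-151)**2) = 1/22801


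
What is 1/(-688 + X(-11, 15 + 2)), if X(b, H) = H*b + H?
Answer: -1/858 ≈ -0.0011655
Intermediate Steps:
X(b, H) = H + H*b
1/(-688 + X(-11, 15 + 2)) = 1/(-688 + (15 + 2)*(1 - 11)) = 1/(-688 + 17*(-10)) = 1/(-688 - 170) = 1/(-858) = -1/858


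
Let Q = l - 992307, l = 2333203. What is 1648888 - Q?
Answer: 307992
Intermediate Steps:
Q = 1340896 (Q = 2333203 - 992307 = 1340896)
1648888 - Q = 1648888 - 1*1340896 = 1648888 - 1340896 = 307992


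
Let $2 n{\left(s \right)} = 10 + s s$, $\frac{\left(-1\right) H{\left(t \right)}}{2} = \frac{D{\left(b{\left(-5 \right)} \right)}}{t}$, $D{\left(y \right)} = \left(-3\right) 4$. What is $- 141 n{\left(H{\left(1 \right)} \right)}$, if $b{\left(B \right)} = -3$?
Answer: $-41313$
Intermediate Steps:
$D{\left(y \right)} = -12$
$H{\left(t \right)} = \frac{24}{t}$ ($H{\left(t \right)} = - 2 \left(- \frac{12}{t}\right) = \frac{24}{t}$)
$n{\left(s \right)} = 5 + \frac{s^{2}}{2}$ ($n{\left(s \right)} = \frac{10 + s s}{2} = \frac{10 + s^{2}}{2} = 5 + \frac{s^{2}}{2}$)
$- 141 n{\left(H{\left(1 \right)} \right)} = - 141 \left(5 + \frac{\left(\frac{24}{1}\right)^{2}}{2}\right) = - 141 \left(5 + \frac{\left(24 \cdot 1\right)^{2}}{2}\right) = - 141 \left(5 + \frac{24^{2}}{2}\right) = - 141 \left(5 + \frac{1}{2} \cdot 576\right) = - 141 \left(5 + 288\right) = \left(-141\right) 293 = -41313$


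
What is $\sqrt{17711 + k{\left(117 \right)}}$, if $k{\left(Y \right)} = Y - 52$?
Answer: $4 \sqrt{1111} \approx 133.33$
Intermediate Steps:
$k{\left(Y \right)} = -52 + Y$
$\sqrt{17711 + k{\left(117 \right)}} = \sqrt{17711 + \left(-52 + 117\right)} = \sqrt{17711 + 65} = \sqrt{17776} = 4 \sqrt{1111}$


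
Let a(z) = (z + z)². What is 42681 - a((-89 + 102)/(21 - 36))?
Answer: 9602549/225 ≈ 42678.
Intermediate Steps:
a(z) = 4*z² (a(z) = (2*z)² = 4*z²)
42681 - a((-89 + 102)/(21 - 36)) = 42681 - 4*((-89 + 102)/(21 - 36))² = 42681 - 4*(13/(-15))² = 42681 - 4*(13*(-1/15))² = 42681 - 4*(-13/15)² = 42681 - 4*169/225 = 42681 - 1*676/225 = 42681 - 676/225 = 9602549/225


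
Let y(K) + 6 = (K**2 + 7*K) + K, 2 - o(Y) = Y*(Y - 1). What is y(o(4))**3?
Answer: 2744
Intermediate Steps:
o(Y) = 2 - Y*(-1 + Y) (o(Y) = 2 - Y*(Y - 1) = 2 - Y*(-1 + Y))
y(K) = -6 + K**2 + 8*K (y(K) = -6 + ((K**2 + 7*K) + K) = -6 + (K**2 + 8*K) = -6 + K**2 + 8*K)
y(o(4))**3 = (-6 + (2 + 4 - 1*4**2)**2 + 8*(2 + 4 - 1*4**2))**3 = (-6 + (2 + 4 - 1*16)**2 + 8*(2 + 4 - 1*16))**3 = (-6 + (2 + 4 - 16)**2 + 8*(2 + 4 - 16))**3 = (-6 + (-10)**2 + 8*(-10))**3 = (-6 + 100 - 80)**3 = 14**3 = 2744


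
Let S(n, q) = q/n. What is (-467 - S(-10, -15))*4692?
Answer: -2198202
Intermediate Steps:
(-467 - S(-10, -15))*4692 = (-467 - (-15)/(-10))*4692 = (-467 - (-15)*(-1)/10)*4692 = (-467 - 1*3/2)*4692 = (-467 - 3/2)*4692 = -937/2*4692 = -2198202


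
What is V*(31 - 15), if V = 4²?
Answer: 256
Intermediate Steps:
V = 16
V*(31 - 15) = 16*(31 - 15) = 16*16 = 256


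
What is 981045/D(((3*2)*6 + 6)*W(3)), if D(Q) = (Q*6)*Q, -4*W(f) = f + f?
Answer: 36335/882 ≈ 41.196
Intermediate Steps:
W(f) = -f/2 (W(f) = -(f + f)/4 = -f/2)
D(Q) = 6*Q² (D(Q) = (6*Q)*Q = 6*Q²)
981045/D(((3*2)*6 + 6)*W(3)) = 981045/((6*(((3*2)*6 + 6)*(-½*3))²)) = 981045/((6*((6*6 + 6)*(-3/2))²)) = 981045/((6*((36 + 6)*(-3/2))²)) = 981045/((6*(42*(-3/2))²)) = 981045/((6*(-63)²)) = 981045/((6*3969)) = 981045/23814 = 981045*(1/23814) = 36335/882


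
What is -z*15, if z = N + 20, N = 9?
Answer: -435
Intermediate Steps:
z = 29 (z = 9 + 20 = 29)
-z*15 = -1*29*15 = -29*15 = -435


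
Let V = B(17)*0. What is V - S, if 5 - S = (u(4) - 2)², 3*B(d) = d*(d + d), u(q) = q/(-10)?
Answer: 19/25 ≈ 0.76000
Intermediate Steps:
u(q) = -q/10 (u(q) = q*(-⅒) = -q/10)
B(d) = 2*d²/3 (B(d) = (d*(d + d))/3 = (d*(2*d))/3 = (2*d²)/3 = 2*d²/3)
S = -19/25 (S = 5 - (-⅒*4 - 2)² = 5 - (-⅖ - 2)² = 5 - (-12/5)² = 5 - 1*144/25 = 5 - 144/25 = -19/25 ≈ -0.76000)
V = 0 (V = ((⅔)*17²)*0 = ((⅔)*289)*0 = (578/3)*0 = 0)
V - S = 0 - 1*(-19/25) = 0 + 19/25 = 19/25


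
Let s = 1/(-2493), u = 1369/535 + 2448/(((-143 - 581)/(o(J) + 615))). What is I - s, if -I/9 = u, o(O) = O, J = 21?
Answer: 4666701590482/241409655 ≈ 19331.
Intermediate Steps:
u = -207991331/96835 (u = 1369/535 + 2448/(((-143 - 581)/(21 + 615))) = 1369*(1/535) + 2448/((-724/636)) = 1369/535 + 2448/((-724*1/636)) = 1369/535 + 2448/(-181/159) = 1369/535 + 2448*(-159/181) = 1369/535 - 389232/181 = -207991331/96835 ≈ -2147.9)
s = -1/2493 ≈ -0.00040112
I = 1871921979/96835 (I = -9*(-207991331/96835) = 1871921979/96835 ≈ 19331.)
I - s = 1871921979/96835 - 1*(-1/2493) = 1871921979/96835 + 1/2493 = 4666701590482/241409655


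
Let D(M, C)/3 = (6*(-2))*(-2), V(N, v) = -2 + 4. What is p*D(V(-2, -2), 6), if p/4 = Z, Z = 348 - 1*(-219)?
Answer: 163296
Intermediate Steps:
V(N, v) = 2
D(M, C) = 72 (D(M, C) = 3*((6*(-2))*(-2)) = 3*(-12*(-2)) = 3*24 = 72)
Z = 567 (Z = 348 + 219 = 567)
p = 2268 (p = 4*567 = 2268)
p*D(V(-2, -2), 6) = 2268*72 = 163296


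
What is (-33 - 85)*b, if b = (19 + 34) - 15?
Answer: -4484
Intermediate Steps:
b = 38 (b = 53 - 15 = 38)
(-33 - 85)*b = (-33 - 85)*38 = -118*38 = -4484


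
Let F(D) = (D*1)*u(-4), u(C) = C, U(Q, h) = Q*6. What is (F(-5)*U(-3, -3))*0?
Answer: 0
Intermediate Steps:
U(Q, h) = 6*Q
F(D) = -4*D (F(D) = (D*1)*(-4) = D*(-4) = -4*D)
(F(-5)*U(-3, -3))*0 = ((-4*(-5))*(6*(-3)))*0 = (20*(-18))*0 = -360*0 = 0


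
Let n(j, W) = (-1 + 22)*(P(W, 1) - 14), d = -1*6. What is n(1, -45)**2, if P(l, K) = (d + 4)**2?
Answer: 44100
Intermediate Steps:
d = -6
P(l, K) = 4 (P(l, K) = (-6 + 4)**2 = (-2)**2 = 4)
n(j, W) = -210 (n(j, W) = (-1 + 22)*(4 - 14) = 21*(-10) = -210)
n(1, -45)**2 = (-210)**2 = 44100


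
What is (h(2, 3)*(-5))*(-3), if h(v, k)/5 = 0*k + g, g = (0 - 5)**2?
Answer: 1875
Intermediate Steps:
g = 25 (g = (-5)**2 = 25)
h(v, k) = 125 (h(v, k) = 5*(0*k + 25) = 5*(0 + 25) = 5*25 = 125)
(h(2, 3)*(-5))*(-3) = (125*(-5))*(-3) = -625*(-3) = 1875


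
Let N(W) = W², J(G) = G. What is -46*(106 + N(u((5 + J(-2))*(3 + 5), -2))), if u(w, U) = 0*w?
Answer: -4876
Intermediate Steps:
u(w, U) = 0
-46*(106 + N(u((5 + J(-2))*(3 + 5), -2))) = -46*(106 + 0²) = -46*(106 + 0) = -46*106 = -4876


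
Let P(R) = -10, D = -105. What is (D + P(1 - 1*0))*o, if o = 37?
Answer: -4255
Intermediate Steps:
(D + P(1 - 1*0))*o = (-105 - 10)*37 = -115*37 = -4255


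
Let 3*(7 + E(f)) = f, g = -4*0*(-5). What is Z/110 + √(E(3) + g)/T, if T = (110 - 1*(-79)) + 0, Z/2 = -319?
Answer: -29/5 + I*√6/189 ≈ -5.8 + 0.01296*I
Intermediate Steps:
Z = -638 (Z = 2*(-319) = -638)
g = 0 (g = 0*(-5) = 0)
E(f) = -7 + f/3
T = 189 (T = (110 + 79) + 0 = 189 + 0 = 189)
Z/110 + √(E(3) + g)/T = -638/110 + √((-7 + (⅓)*3) + 0)/189 = -638*1/110 + √((-7 + 1) + 0)*(1/189) = -29/5 + √(-6 + 0)*(1/189) = -29/5 + √(-6)*(1/189) = -29/5 + (I*√6)*(1/189) = -29/5 + I*√6/189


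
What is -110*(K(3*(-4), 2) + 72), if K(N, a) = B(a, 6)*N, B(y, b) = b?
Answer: 0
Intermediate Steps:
K(N, a) = 6*N
-110*(K(3*(-4), 2) + 72) = -110*(6*(3*(-4)) + 72) = -110*(6*(-12) + 72) = -110*(-72 + 72) = -110*0 = 0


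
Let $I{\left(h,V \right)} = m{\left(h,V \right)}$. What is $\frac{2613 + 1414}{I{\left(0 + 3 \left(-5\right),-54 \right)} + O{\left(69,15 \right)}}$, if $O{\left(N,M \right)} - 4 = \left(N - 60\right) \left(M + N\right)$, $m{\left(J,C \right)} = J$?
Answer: $\frac{4027}{745} \approx 5.4054$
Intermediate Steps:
$O{\left(N,M \right)} = 4 + \left(-60 + N\right) \left(M + N\right)$ ($O{\left(N,M \right)} = 4 + \left(N - 60\right) \left(M + N\right) = 4 + \left(-60 + N\right) \left(M + N\right)$)
$I{\left(h,V \right)} = h$
$\frac{2613 + 1414}{I{\left(0 + 3 \left(-5\right),-54 \right)} + O{\left(69,15 \right)}} = \frac{2613 + 1414}{\left(0 + 3 \left(-5\right)\right) + \left(4 + 69^{2} - 900 - 4140 + 15 \cdot 69\right)} = \frac{4027}{\left(0 - 15\right) + \left(4 + 4761 - 900 - 4140 + 1035\right)} = \frac{4027}{-15 + 760} = \frac{4027}{745}$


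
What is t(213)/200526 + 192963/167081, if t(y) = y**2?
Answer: 15424798809/11168028202 ≈ 1.3812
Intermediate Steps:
t(213)/200526 + 192963/167081 = 213**2/200526 + 192963/167081 = 45369*(1/200526) + 192963*(1/167081) = 15123/66842 + 192963/167081 = 15424798809/11168028202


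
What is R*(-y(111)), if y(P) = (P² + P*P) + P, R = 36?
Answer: -891108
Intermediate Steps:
y(P) = P + 2*P² (y(P) = (P² + P²) + P = 2*P² + P = P + 2*P²)
R*(-y(111)) = 36*(-111*(1 + 2*111)) = 36*(-111*(1 + 222)) = 36*(-111*223) = 36*(-1*24753) = 36*(-24753) = -891108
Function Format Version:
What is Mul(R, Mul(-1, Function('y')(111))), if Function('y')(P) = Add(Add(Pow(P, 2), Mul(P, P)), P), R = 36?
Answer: -891108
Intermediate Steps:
Function('y')(P) = Add(P, Mul(2, Pow(P, 2))) (Function('y')(P) = Add(Add(Pow(P, 2), Pow(P, 2)), P) = Add(Mul(2, Pow(P, 2)), P) = Add(P, Mul(2, Pow(P, 2))))
Mul(R, Mul(-1, Function('y')(111))) = Mul(36, Mul(-1, Mul(111, Add(1, Mul(2, 111))))) = Mul(36, Mul(-1, Mul(111, Add(1, 222)))) = Mul(36, Mul(-1, Mul(111, 223))) = Mul(36, Mul(-1, 24753)) = Mul(36, -24753) = -891108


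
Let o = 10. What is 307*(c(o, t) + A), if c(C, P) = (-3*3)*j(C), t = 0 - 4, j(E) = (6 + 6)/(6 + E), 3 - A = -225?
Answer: 271695/4 ≈ 67924.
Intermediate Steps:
A = 228 (A = 3 - 1*(-225) = 3 + 225 = 228)
j(E) = 12/(6 + E)
t = -4
c(C, P) = -108/(6 + C) (c(C, P) = (-3*3)*(12/(6 + C)) = -108/(6 + C))
307*(c(o, t) + A) = 307*(-108/(6 + 10) + 228) = 307*(-108/16 + 228) = 307*(-108*1/16 + 228) = 307*(-27/4 + 228) = 307*(885/4) = 271695/4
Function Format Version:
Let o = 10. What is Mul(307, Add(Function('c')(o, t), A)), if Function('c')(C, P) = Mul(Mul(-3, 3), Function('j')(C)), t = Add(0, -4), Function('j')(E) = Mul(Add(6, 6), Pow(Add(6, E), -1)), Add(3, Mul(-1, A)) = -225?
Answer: Rational(271695, 4) ≈ 67924.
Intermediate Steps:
A = 228 (A = Add(3, Mul(-1, -225)) = Add(3, 225) = 228)
Function('j')(E) = Mul(12, Pow(Add(6, E), -1))
t = -4
Function('c')(C, P) = Mul(-108, Pow(Add(6, C), -1)) (Function('c')(C, P) = Mul(Mul(-3, 3), Mul(12, Pow(Add(6, C), -1))) = Mul(-9, Mul(12, Pow(Add(6, C), -1))) = Mul(-108, Pow(Add(6, C), -1)))
Mul(307, Add(Function('c')(o, t), A)) = Mul(307, Add(Mul(-108, Pow(Add(6, 10), -1)), 228)) = Mul(307, Add(Mul(-108, Pow(16, -1)), 228)) = Mul(307, Add(Mul(-108, Rational(1, 16)), 228)) = Mul(307, Add(Rational(-27, 4), 228)) = Mul(307, Rational(885, 4)) = Rational(271695, 4)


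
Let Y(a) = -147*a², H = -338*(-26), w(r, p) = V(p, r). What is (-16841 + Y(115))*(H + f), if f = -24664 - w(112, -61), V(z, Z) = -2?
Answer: 31127580584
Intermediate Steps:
w(r, p) = -2
H = 8788
f = -24662 (f = -24664 - 1*(-2) = -24664 + 2 = -24662)
(-16841 + Y(115))*(H + f) = (-16841 - 147*115²)*(8788 - 24662) = (-16841 - 147*13225)*(-15874) = (-16841 - 1944075)*(-15874) = -1960916*(-15874) = 31127580584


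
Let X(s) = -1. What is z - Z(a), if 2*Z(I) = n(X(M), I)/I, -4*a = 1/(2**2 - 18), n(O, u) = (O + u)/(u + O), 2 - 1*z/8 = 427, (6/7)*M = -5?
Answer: -3428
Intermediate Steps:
M = -35/6 (M = (7/6)*(-5) = -35/6 ≈ -5.8333)
z = -3400 (z = 16 - 8*427 = 16 - 3416 = -3400)
n(O, u) = 1 (n(O, u) = (O + u)/(O + u) = 1)
a = 1/56 (a = -1/(4*(2**2 - 18)) = -1/(4*(4 - 18)) = -1/4/(-14) = -1/4*(-1/14) = 1/56 ≈ 0.017857)
Z(I) = 1/(2*I) (Z(I) = (1/I)/2 = 1/(2*I))
z - Z(a) = -3400 - 1/(2*1/56) = -3400 - 56/2 = -3400 - 1*28 = -3400 - 28 = -3428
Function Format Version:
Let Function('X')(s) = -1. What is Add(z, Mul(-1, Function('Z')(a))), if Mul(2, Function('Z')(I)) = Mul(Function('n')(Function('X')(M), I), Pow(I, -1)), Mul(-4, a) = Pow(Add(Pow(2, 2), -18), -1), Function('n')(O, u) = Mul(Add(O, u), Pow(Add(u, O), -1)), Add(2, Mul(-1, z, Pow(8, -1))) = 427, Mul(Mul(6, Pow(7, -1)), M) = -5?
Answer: -3428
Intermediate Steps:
M = Rational(-35, 6) (M = Mul(Rational(7, 6), -5) = Rational(-35, 6) ≈ -5.8333)
z = -3400 (z = Add(16, Mul(-8, 427)) = Add(16, -3416) = -3400)
Function('n')(O, u) = 1 (Function('n')(O, u) = Mul(Add(O, u), Pow(Add(O, u), -1)) = 1)
a = Rational(1, 56) (a = Mul(Rational(-1, 4), Pow(Add(Pow(2, 2), -18), -1)) = Mul(Rational(-1, 4), Pow(Add(4, -18), -1)) = Mul(Rational(-1, 4), Pow(-14, -1)) = Mul(Rational(-1, 4), Rational(-1, 14)) = Rational(1, 56) ≈ 0.017857)
Function('Z')(I) = Mul(Rational(1, 2), Pow(I, -1)) (Function('Z')(I) = Mul(Rational(1, 2), Mul(1, Pow(I, -1))) = Mul(Rational(1, 2), Pow(I, -1)))
Add(z, Mul(-1, Function('Z')(a))) = Add(-3400, Mul(-1, Mul(Rational(1, 2), Pow(Rational(1, 56), -1)))) = Add(-3400, Mul(-1, Mul(Rational(1, 2), 56))) = Add(-3400, Mul(-1, 28)) = Add(-3400, -28) = -3428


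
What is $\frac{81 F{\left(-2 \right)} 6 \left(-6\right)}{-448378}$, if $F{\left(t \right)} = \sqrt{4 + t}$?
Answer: $\frac{1458 \sqrt{2}}{224189} \approx 0.0091973$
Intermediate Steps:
$\frac{81 F{\left(-2 \right)} 6 \left(-6\right)}{-448378} = \frac{81 \sqrt{4 - 2} \cdot 6 \left(-6\right)}{-448378} = 81 \sqrt{2} \left(-36\right) \left(- \frac{1}{448378}\right) = - 2916 \sqrt{2} \left(- \frac{1}{448378}\right) = \frac{1458 \sqrt{2}}{224189}$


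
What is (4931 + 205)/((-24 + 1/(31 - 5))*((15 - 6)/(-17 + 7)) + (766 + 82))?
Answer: 1335360/226087 ≈ 5.9064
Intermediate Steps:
(4931 + 205)/((-24 + 1/(31 - 5))*((15 - 6)/(-17 + 7)) + (766 + 82)) = 5136/((-24 + 1/26)*(9/(-10)) + 848) = 5136/((-24 + 1/26)*(9*(-⅒)) + 848) = 5136/(-623/26*(-9/10) + 848) = 5136/(5607/260 + 848) = 5136/(226087/260) = 5136*(260/226087) = 1335360/226087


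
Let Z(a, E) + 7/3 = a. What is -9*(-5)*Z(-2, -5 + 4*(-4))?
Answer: -195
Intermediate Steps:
Z(a, E) = -7/3 + a
-9*(-5)*Z(-2, -5 + 4*(-4)) = -9*(-5)*(-7/3 - 2) = -(-45)*(-13)/3 = -1*195 = -195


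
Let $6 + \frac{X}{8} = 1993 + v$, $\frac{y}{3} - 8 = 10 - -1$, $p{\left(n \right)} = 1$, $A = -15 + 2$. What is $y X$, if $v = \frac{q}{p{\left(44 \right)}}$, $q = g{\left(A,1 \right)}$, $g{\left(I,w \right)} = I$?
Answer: $900144$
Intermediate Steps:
$A = -13$
$q = -13$
$v = -13$ ($v = - \frac{13}{1} = \left(-13\right) 1 = -13$)
$y = 57$ ($y = 24 + 3 \left(10 - -1\right) = 24 + 3 \left(10 + 1\right) = 24 + 3 \cdot 11 = 24 + 33 = 57$)
$X = 15792$ ($X = -48 + 8 \left(1993 - 13\right) = -48 + 8 \cdot 1980 = -48 + 15840 = 15792$)
$y X = 57 \cdot 15792 = 900144$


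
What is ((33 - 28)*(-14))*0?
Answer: 0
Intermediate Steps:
((33 - 28)*(-14))*0 = (5*(-14))*0 = -70*0 = 0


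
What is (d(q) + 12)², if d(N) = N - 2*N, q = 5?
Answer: 49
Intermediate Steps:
d(N) = -N
(d(q) + 12)² = (-1*5 + 12)² = (-5 + 12)² = 7² = 49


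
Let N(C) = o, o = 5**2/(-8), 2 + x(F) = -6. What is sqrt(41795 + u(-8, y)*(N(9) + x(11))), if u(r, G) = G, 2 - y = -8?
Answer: sqrt(166735)/2 ≈ 204.17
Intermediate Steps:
y = 10 (y = 2 - 1*(-8) = 2 + 8 = 10)
x(F) = -8 (x(F) = -2 - 6 = -8)
o = -25/8 (o = 25*(-1/8) = -25/8 ≈ -3.1250)
N(C) = -25/8
sqrt(41795 + u(-8, y)*(N(9) + x(11))) = sqrt(41795 + 10*(-25/8 - 8)) = sqrt(41795 + 10*(-89/8)) = sqrt(41795 - 445/4) = sqrt(166735/4) = sqrt(166735)/2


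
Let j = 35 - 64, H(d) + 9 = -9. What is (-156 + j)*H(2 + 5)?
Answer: 3330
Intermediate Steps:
H(d) = -18 (H(d) = -9 - 9 = -18)
j = -29
(-156 + j)*H(2 + 5) = (-156 - 29)*(-18) = -185*(-18) = 3330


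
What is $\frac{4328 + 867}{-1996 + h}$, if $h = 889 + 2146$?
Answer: $5$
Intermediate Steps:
$h = 3035$
$\frac{4328 + 867}{-1996 + h} = \frac{4328 + 867}{-1996 + 3035} = \frac{5195}{1039} = 5195 \cdot \frac{1}{1039} = 5$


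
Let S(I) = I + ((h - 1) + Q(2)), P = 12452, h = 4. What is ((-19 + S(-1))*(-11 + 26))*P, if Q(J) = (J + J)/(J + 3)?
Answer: -3025836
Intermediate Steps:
Q(J) = 2*J/(3 + J) (Q(J) = (2*J)/(3 + J) = 2*J/(3 + J))
S(I) = 19/5 + I (S(I) = I + ((4 - 1) + 2*2/(3 + 2)) = I + (3 + 2*2/5) = I + (3 + 2*2*(⅕)) = I + (3 + ⅘) = I + 19/5 = 19/5 + I)
((-19 + S(-1))*(-11 + 26))*P = ((-19 + (19/5 - 1))*(-11 + 26))*12452 = ((-19 + 14/5)*15)*12452 = -81/5*15*12452 = -243*12452 = -3025836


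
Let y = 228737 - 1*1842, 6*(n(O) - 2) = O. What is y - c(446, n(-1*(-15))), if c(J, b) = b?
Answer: 453781/2 ≈ 2.2689e+5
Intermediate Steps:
n(O) = 2 + O/6
y = 226895 (y = 228737 - 1842 = 226895)
y - c(446, n(-1*(-15))) = 226895 - (2 + (-1*(-15))/6) = 226895 - (2 + (⅙)*15) = 226895 - (2 + 5/2) = 226895 - 1*9/2 = 226895 - 9/2 = 453781/2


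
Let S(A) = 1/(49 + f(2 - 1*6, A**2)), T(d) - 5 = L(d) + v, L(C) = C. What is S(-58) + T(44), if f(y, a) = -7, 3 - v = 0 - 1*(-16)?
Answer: 1513/42 ≈ 36.024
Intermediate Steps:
v = -13 (v = 3 - (0 - 1*(-16)) = 3 - (0 + 16) = 3 - 1*16 = 3 - 16 = -13)
T(d) = -8 + d (T(d) = 5 + (d - 13) = 5 + (-13 + d) = -8 + d)
S(A) = 1/42 (S(A) = 1/(49 - 7) = 1/42)
S(-58) + T(44) = 1/42 + (-8 + 44) = 1/42 + 36 = 1513/42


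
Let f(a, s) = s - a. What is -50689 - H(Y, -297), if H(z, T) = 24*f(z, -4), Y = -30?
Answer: -51313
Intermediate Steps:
H(z, T) = -96 - 24*z (H(z, T) = 24*(-4 - z) = -96 - 24*z)
-50689 - H(Y, -297) = -50689 - (-96 - 24*(-30)) = -50689 - (-96 + 720) = -50689 - 1*624 = -50689 - 624 = -51313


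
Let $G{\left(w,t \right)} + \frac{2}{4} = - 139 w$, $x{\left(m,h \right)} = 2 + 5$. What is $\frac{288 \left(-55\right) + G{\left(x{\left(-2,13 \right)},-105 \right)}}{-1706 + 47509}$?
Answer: $- \frac{33627}{91606} \approx -0.36708$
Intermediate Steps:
$x{\left(m,h \right)} = 7$
$G{\left(w,t \right)} = - \frac{1}{2} - 139 w$
$\frac{288 \left(-55\right) + G{\left(x{\left(-2,13 \right)},-105 \right)}}{-1706 + 47509} = \frac{288 \left(-55\right) - \frac{1947}{2}}{-1706 + 47509} = \frac{-15840 - \frac{1947}{2}}{45803} = \left(-15840 - \frac{1947}{2}\right) \frac{1}{45803} = \left(- \frac{33627}{2}\right) \frac{1}{45803} = - \frac{33627}{91606}$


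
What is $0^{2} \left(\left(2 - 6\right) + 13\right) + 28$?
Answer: $28$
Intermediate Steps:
$0^{2} \left(\left(2 - 6\right) + 13\right) + 28 = 0 \left(-4 + 13\right) + 28 = 0 \cdot 9 + 28 = 0 + 28 = 28$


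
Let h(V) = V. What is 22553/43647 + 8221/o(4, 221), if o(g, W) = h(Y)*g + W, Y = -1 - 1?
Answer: 40402864/1032979 ≈ 39.113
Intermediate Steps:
Y = -2
o(g, W) = W - 2*g (o(g, W) = -2*g + W = W - 2*g)
22553/43647 + 8221/o(4, 221) = 22553/43647 + 8221/(221 - 2*4) = 22553*(1/43647) + 8221/(221 - 8) = 22553/43647 + 8221/213 = 40402864/1032979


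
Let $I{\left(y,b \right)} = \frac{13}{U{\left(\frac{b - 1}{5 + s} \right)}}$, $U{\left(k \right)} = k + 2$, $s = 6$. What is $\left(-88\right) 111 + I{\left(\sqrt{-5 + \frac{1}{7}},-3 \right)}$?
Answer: $- \frac{175681}{18} \approx -9760.1$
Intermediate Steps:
$U{\left(k \right)} = 2 + k$
$I{\left(y,b \right)} = \frac{13}{\frac{21}{11} + \frac{b}{11}}$ ($I{\left(y,b \right)} = \frac{13}{2 + \frac{b - 1}{5 + 6}} = \frac{13}{2 + \frac{-1 + b}{11}} = \frac{13}{2 + \left(-1 + b\right) \frac{1}{11}} = \frac{13}{2 + \left(- \frac{1}{11} + \frac{b}{11}\right)} = \frac{13}{\frac{21}{11} + \frac{b}{11}}$)
$\left(-88\right) 111 + I{\left(\sqrt{-5 + \frac{1}{7}},-3 \right)} = \left(-88\right) 111 + \frac{143}{21 - 3} = -9768 + \frac{143}{18} = - \frac{175681}{18}$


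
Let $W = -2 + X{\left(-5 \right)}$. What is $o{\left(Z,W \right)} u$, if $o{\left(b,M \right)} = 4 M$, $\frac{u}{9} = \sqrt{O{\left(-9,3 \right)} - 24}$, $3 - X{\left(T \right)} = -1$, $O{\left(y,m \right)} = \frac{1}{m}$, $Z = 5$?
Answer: $24 i \sqrt{213} \approx 350.27 i$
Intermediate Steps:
$X{\left(T \right)} = 4$ ($X{\left(T \right)} = 3 - -1 = 3 + 1 = 4$)
$u = 3 i \sqrt{213}$ ($u = 9 \sqrt{\frac{1}{3} - 24} = 9 \sqrt{- \frac{71}{3}} = 9 \frac{i \sqrt{213}}{3} = 3 i \sqrt{213} \approx 43.784 i$)
$W = 2$ ($W = -2 + 4 = 2$)
$o{\left(Z,W \right)} u = 4 \cdot 2 \cdot 3 i \sqrt{213} = 8 \cdot 3 i \sqrt{213} = 24 i \sqrt{213}$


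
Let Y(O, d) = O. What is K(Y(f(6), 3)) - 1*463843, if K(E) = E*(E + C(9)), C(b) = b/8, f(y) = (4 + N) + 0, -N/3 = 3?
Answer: -3710589/8 ≈ -4.6382e+5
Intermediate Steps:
N = -9 (N = -3*3 = -9)
f(y) = -5 (f(y) = (4 - 9) + 0 = -5 + 0 = -5)
C(b) = b/8 (C(b) = b*(1/8) = b/8)
K(E) = E*(9/8 + E) (K(E) = E*(E + (1/8)*9) = E*(E + 9/8) = E*(9/8 + E))
K(Y(f(6), 3)) - 1*463843 = (1/8)*(-5)*(9 + 8*(-5)) - 1*463843 = (1/8)*(-5)*(9 - 40) - 463843 = (1/8)*(-5)*(-31) - 463843 = 155/8 - 463843 = -3710589/8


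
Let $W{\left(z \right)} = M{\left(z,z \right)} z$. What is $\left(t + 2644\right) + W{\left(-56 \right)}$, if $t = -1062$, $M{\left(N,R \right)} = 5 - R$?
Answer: $-1834$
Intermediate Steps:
$W{\left(z \right)} = z \left(5 - z\right)$ ($W{\left(z \right)} = \left(5 - z\right) z = z \left(5 - z\right)$)
$\left(t + 2644\right) + W{\left(-56 \right)} = \left(-1062 + 2644\right) - 56 \left(5 - -56\right) = 1582 - 56 \left(5 + 56\right) = 1582 - 3416 = -1834$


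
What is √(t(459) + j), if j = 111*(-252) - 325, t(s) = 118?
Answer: 3*I*√3131 ≈ 167.87*I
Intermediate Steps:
j = -28297 (j = -27972 - 325 = -28297)
√(t(459) + j) = √(118 - 28297) = √(-28179) = 3*I*√3131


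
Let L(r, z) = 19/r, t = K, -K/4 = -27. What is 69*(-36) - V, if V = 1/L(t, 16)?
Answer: -47304/19 ≈ -2489.7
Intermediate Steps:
K = 108 (K = -4*(-27) = 108)
t = 108
V = 108/19 (V = 1/(19/108) = 108/19 ≈ 5.6842)
69*(-36) - V = 69*(-36) - 1*108/19 = -2484 - 108/19 = -47304/19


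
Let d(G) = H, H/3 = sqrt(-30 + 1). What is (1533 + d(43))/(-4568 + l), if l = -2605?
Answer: -511/2391 - I*sqrt(29)/2391 ≈ -0.21372 - 0.0022523*I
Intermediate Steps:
H = 3*I*sqrt(29) (H = 3*sqrt(-30 + 1) = 3*sqrt(-29) = 3*(I*sqrt(29)) = 3*I*sqrt(29) ≈ 16.155*I)
d(G) = 3*I*sqrt(29)
(1533 + d(43))/(-4568 + l) = (1533 + 3*I*sqrt(29))/(-4568 - 2605) = (1533 + 3*I*sqrt(29))/(-7173) = (1533 + 3*I*sqrt(29))*(-1/7173) = -511/2391 - I*sqrt(29)/2391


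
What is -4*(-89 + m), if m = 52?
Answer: 148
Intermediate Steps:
-4*(-89 + m) = -4*(-89 + 52) = -4*(-37) = 148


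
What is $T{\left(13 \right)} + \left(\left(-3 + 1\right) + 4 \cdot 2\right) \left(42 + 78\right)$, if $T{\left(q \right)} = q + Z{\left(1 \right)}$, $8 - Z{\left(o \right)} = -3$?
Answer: $744$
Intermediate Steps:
$Z{\left(o \right)} = 11$ ($Z{\left(o \right)} = 8 - -3 = 8 + 3 = 11$)
$T{\left(q \right)} = 11 + q$ ($T{\left(q \right)} = q + 11 = 11 + q$)
$T{\left(13 \right)} + \left(\left(-3 + 1\right) + 4 \cdot 2\right) \left(42 + 78\right) = \left(11 + 13\right) + \left(\left(-3 + 1\right) + 4 \cdot 2\right) \left(42 + 78\right) = 24 + \left(-2 + 8\right) 120 = 24 + 6 \cdot 120 = 24 + 720 = 744$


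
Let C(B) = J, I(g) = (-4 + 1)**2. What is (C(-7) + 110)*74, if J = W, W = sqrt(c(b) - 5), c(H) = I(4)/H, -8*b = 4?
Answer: 8140 + 74*I*sqrt(23) ≈ 8140.0 + 354.89*I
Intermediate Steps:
I(g) = 9 (I(g) = (-3)**2 = 9)
b = -1/2 (b = -1/8*4 = -1/2 ≈ -0.50000)
c(H) = 9/H
W = I*sqrt(23) (W = sqrt(9/(-1/2) - 5) = sqrt(9*(-2) - 5) = sqrt(-18 - 5) = sqrt(-23) = I*sqrt(23) ≈ 4.7958*I)
J = I*sqrt(23) ≈ 4.7958*I
C(B) = I*sqrt(23)
(C(-7) + 110)*74 = (I*sqrt(23) + 110)*74 = (110 + I*sqrt(23))*74 = 8140 + 74*I*sqrt(23)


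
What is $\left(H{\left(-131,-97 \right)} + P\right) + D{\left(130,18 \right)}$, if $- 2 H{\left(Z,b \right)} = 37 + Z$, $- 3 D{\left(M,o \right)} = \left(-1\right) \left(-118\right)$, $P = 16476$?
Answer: $\frac{49451}{3} \approx 16484.0$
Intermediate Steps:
$D{\left(M,o \right)} = - \frac{118}{3}$ ($D{\left(M,o \right)} = - \frac{\left(-1\right) \left(-118\right)}{3} = \left(- \frac{1}{3}\right) 118 = - \frac{118}{3}$)
$H{\left(Z,b \right)} = - \frac{37}{2} - \frac{Z}{2}$ ($H{\left(Z,b \right)} = - \frac{37 + Z}{2} = - \frac{37}{2} - \frac{Z}{2}$)
$\left(H{\left(-131,-97 \right)} + P\right) + D{\left(130,18 \right)} = \left(\left(- \frac{37}{2} - - \frac{131}{2}\right) + 16476\right) - \frac{118}{3} = \left(\left(- \frac{37}{2} + \frac{131}{2}\right) + 16476\right) - \frac{118}{3} = \left(47 + 16476\right) - \frac{118}{3} = 16523 - \frac{118}{3} = \frac{49451}{3}$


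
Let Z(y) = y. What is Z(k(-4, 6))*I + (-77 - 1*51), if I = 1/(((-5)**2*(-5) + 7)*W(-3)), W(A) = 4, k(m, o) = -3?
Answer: -60413/472 ≈ -127.99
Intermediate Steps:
I = -1/472 (I = 1/(((-5)**2*(-5) + 7)*4) = 1/((25*(-5) + 7)*4) = 1/((-125 + 7)*4) = 1/(-118*4) = 1/(-472) = -1/472 ≈ -0.0021186)
Z(k(-4, 6))*I + (-77 - 1*51) = -3*(-1/472) + (-77 - 1*51) = 3/472 + (-77 - 51) = 3/472 - 128 = -60413/472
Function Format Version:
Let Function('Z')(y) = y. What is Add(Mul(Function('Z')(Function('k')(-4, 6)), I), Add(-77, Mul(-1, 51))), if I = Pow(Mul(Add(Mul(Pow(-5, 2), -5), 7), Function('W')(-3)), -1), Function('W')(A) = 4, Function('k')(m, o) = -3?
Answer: Rational(-60413, 472) ≈ -127.99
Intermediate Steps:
I = Rational(-1, 472) (I = Pow(Mul(Add(Mul(Pow(-5, 2), -5), 7), 4), -1) = Pow(Mul(Add(Mul(25, -5), 7), 4), -1) = Pow(Mul(Add(-125, 7), 4), -1) = Pow(Mul(-118, 4), -1) = Pow(-472, -1) = Rational(-1, 472) ≈ -0.0021186)
Add(Mul(Function('Z')(Function('k')(-4, 6)), I), Add(-77, Mul(-1, 51))) = Add(Mul(-3, Rational(-1, 472)), Add(-77, Mul(-1, 51))) = Add(Rational(3, 472), Add(-77, -51)) = Add(Rational(3, 472), -128) = Rational(-60413, 472)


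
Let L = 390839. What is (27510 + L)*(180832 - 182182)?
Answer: -564771150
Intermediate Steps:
(27510 + L)*(180832 - 182182) = (27510 + 390839)*(180832 - 182182) = 418349*(-1350) = -564771150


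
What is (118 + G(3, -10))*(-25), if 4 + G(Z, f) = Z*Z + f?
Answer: -2825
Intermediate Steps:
G(Z, f) = -4 + f + Z² (G(Z, f) = -4 + (Z*Z + f) = -4 + (Z² + f) = -4 + (f + Z²) = -4 + f + Z²)
(118 + G(3, -10))*(-25) = (118 + (-4 - 10 + 3²))*(-25) = (118 + (-4 - 10 + 9))*(-25) = (118 - 5)*(-25) = 113*(-25) = -2825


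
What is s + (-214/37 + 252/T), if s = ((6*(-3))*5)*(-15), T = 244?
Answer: 3036227/2257 ≈ 1345.2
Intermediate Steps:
s = 1350 (s = -18*5*(-15) = -90*(-15) = 1350)
s + (-214/37 + 252/T) = 1350 + (-214/37 + 252/244) = 1350 + (-214*1/37 + 252*(1/244)) = 1350 + (-214/37 + 63/61) = 1350 - 10723/2257 = 3036227/2257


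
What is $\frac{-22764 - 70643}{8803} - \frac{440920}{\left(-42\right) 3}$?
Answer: $\frac{1934824739}{554589} \approx 3488.8$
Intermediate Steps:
$\frac{-22764 - 70643}{8803} - \frac{440920}{\left(-42\right) 3} = \left(-22764 - 70643\right) \frac{1}{8803} - \frac{440920}{-126} = \left(-93407\right) \frac{1}{8803} - - \frac{220460}{63} = - \frac{93407}{8803} + \frac{220460}{63} = \frac{1934824739}{554589}$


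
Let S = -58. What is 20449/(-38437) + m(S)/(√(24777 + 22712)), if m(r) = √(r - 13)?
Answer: -20449/38437 + I*√19951/3653 ≈ -0.53201 + 0.038666*I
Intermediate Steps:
m(r) = √(-13 + r)
20449/(-38437) + m(S)/(√(24777 + 22712)) = 20449/(-38437) + √(-13 - 58)/(√(24777 + 22712)) = 20449*(-1/38437) + √(-71)/(√47489) = -20449/38437 + (I*√71)/((13*√281)) = -20449/38437 + (I*√71)*(√281/3653) = -20449/38437 + I*√19951/3653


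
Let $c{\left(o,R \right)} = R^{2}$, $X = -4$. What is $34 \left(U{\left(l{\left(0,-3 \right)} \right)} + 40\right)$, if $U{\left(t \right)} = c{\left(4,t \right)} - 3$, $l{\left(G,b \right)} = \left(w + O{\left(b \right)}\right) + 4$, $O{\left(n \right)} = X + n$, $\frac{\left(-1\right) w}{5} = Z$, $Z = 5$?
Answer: $27914$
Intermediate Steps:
$w = -25$ ($w = \left(-5\right) 5 = -25$)
$O{\left(n \right)} = -4 + n$
$l{\left(G,b \right)} = -25 + b$ ($l{\left(G,b \right)} = \left(-25 + \left(-4 + b\right)\right) + 4 = \left(-29 + b\right) + 4 = -25 + b$)
$U{\left(t \right)} = -3 + t^{2}$ ($U{\left(t \right)} = t^{2} - 3 = -3 + t^{2}$)
$34 \left(U{\left(l{\left(0,-3 \right)} \right)} + 40\right) = 34 \left(\left(-3 + \left(-25 - 3\right)^{2}\right) + 40\right) = 34 \left(\left(-3 + \left(-28\right)^{2}\right) + 40\right) = 34 \left(\left(-3 + 784\right) + 40\right) = 34 \left(781 + 40\right) = 34 \cdot 821 = 27914$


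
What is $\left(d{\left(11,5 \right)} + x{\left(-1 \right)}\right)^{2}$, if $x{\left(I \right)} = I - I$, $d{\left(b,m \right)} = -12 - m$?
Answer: $289$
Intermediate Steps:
$x{\left(I \right)} = 0$
$\left(d{\left(11,5 \right)} + x{\left(-1 \right)}\right)^{2} = \left(\left(-12 - 5\right) + 0\right)^{2} = \left(-17 + 0\right)^{2} = \left(-17\right)^{2} = 289$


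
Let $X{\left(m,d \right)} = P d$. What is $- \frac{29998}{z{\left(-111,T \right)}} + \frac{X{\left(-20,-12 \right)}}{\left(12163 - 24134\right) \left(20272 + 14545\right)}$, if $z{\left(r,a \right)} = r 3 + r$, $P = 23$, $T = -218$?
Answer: $\frac{168959401945}{2500765842} \approx 67.563$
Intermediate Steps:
$z{\left(r,a \right)} = 4 r$ ($z{\left(r,a \right)} = 3 r + r = 4 r$)
$X{\left(m,d \right)} = 23 d$
$- \frac{29998}{z{\left(-111,T \right)}} + \frac{X{\left(-20,-12 \right)}}{\left(12163 - 24134\right) \left(20272 + 14545\right)} = - \frac{29998}{4 \left(-111\right)} + \frac{23 \left(-12\right)}{\left(12163 - 24134\right) \left(20272 + 14545\right)} = - \frac{29998}{-444} - \frac{276}{\left(-11971\right) 34817} = \left(-29998\right) \left(- \frac{1}{444}\right) - \frac{276}{-416794307} = \frac{14999}{222} - - \frac{276}{416794307} = \frac{14999}{222} + \frac{276}{416794307} = \frac{168959401945}{2500765842}$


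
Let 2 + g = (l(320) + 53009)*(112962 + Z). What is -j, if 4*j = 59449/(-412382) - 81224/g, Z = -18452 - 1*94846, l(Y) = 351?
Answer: 516181773185/14787162414968 ≈ 0.034907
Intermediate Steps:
Z = -113298 (Z = -18452 - 94846 = -113298)
g = -17928962 (g = -2 + (351 + 53009)*(112962 - 113298) = -2 + 53360*(-336) = -2 - 17928960 = -17928962)
j = -516181773185/14787162414968 (j = (59449/(-412382) - 81224/(-17928962))/4 = (59449*(-1/412382) - 81224*(-1/17928962))/4 = (-59449/412382 + 40612/8964481)/4 = (1/4)*(-516181773185/3696790603742) = -516181773185/14787162414968 ≈ -0.034907)
-j = -1*(-516181773185/14787162414968) = 516181773185/14787162414968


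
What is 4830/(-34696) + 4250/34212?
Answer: -2223245/148377444 ≈ -0.014984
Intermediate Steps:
4830/(-34696) + 4250/34212 = 4830*(-1/34696) + 4250*(1/34212) = -2415/17348 + 2125/17106 = -2223245/148377444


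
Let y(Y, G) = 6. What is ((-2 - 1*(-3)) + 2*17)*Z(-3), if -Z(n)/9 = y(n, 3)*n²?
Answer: -17010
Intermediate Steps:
Z(n) = -54*n²
((-2 - 1*(-3)) + 2*17)*Z(-3) = ((-2 - 1*(-3)) + 2*17)*(-54*(-3)²) = ((-2 + 3) + 34)*(-54*9) = (1 + 34)*(-486) = 35*(-486) = -17010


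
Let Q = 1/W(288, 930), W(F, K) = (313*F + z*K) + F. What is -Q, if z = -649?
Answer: 1/513138 ≈ 1.9488e-6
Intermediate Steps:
W(F, K) = -649*K + 314*F (W(F, K) = (313*F - 649*K) + F = (-649*K + 313*F) + F = -649*K + 314*F)
Q = -1/513138 (Q = 1/(-649*930 + 314*288) = 1/(-603570 + 90432) = 1/(-513138) = -1/513138 ≈ -1.9488e-6)
-Q = -1*(-1/513138) = 1/513138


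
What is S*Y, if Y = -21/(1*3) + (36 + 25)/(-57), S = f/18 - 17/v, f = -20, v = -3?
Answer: -18860/513 ≈ -36.764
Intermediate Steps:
S = 41/9 (S = -20/18 - 17/(-3) = -20*1/18 - 17*(-1/3) = -10/9 + 17/3 = 41/9 ≈ 4.5556)
Y = -460/57 (Y = -21/3 + 61*(-1/57) = -21*1/3 - 61/57 = -7 - 61/57 = -460/57 ≈ -8.0702)
S*Y = (41/9)*(-460/57) = -18860/513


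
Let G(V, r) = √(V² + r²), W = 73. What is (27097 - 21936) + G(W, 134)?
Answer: 5161 + √23285 ≈ 5313.6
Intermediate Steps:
(27097 - 21936) + G(W, 134) = (27097 - 21936) + √(73² + 134²) = 5161 + √(5329 + 17956) = 5161 + √23285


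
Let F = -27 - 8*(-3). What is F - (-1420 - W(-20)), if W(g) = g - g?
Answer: 1417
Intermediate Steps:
W(g) = 0
F = -3 (F = -27 + 24 = -3)
F - (-1420 - W(-20)) = -3 - (-1420 - 1*0) = -3 - (-1420 + 0) = -3 - 1*(-1420) = -3 + 1420 = 1417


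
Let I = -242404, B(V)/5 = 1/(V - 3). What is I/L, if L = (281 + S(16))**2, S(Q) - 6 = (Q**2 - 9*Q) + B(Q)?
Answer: -10241569/6739216 ≈ -1.5197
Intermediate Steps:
B(V) = 5/(-3 + V) (B(V) = 5/(V - 3) = 5/(-3 + V))
S(Q) = 6 + Q**2 - 9*Q + 5/(-3 + Q) (S(Q) = 6 + ((Q**2 - 9*Q) + 5/(-3 + Q)) = 6 + (Q**2 - 9*Q + 5/(-3 + Q)) = 6 + Q**2 - 9*Q + 5/(-3 + Q))
L = 26956864/169 (L = (281 + (5 + (-3 + 16)*(6 + 16**2 - 9*16))/(-3 + 16))**2 = (281 + (5 + 13*(6 + 256 - 144))/13)**2 = (281 + (5 + 13*118)/13)**2 = (281 + (5 + 1534)/13)**2 = (281 + (1/13)*1539)**2 = (281 + 1539/13)**2 = (5192/13)**2 = 26956864/169 ≈ 1.5951e+5)
I/L = -242404/26956864/169 = -242404*169/26956864 = -10241569/6739216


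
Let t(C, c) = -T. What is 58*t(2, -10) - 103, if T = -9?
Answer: 419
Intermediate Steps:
t(C, c) = 9 (t(C, c) = -1*(-9) = 9)
58*t(2, -10) - 103 = 58*9 - 103 = 522 - 103 = 419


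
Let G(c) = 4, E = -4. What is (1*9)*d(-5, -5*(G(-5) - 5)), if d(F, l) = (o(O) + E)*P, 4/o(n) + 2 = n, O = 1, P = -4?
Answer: 288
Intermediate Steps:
o(n) = 4/(-2 + n)
d(F, l) = 32 (d(F, l) = (4/(-2 + 1) - 4)*(-4) = (4/(-1) - 4)*(-4) = (4*(-1) - 4)*(-4) = (-4 - 4)*(-4) = -8*(-4) = 32)
(1*9)*d(-5, -5*(G(-5) - 5)) = (1*9)*32 = 9*32 = 288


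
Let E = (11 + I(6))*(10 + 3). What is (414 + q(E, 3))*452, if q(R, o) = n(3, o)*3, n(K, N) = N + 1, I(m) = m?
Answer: 192552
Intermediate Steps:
n(K, N) = 1 + N
E = 221 (E = (11 + 6)*(10 + 3) = 17*13 = 221)
q(R, o) = 3 + 3*o (q(R, o) = (1 + o)*3 = 3 + 3*o)
(414 + q(E, 3))*452 = (414 + (3 + 3*3))*452 = (414 + (3 + 9))*452 = (414 + 12)*452 = 426*452 = 192552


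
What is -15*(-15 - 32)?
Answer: 705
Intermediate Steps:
-15*(-15 - 32) = -15*(-47) = 705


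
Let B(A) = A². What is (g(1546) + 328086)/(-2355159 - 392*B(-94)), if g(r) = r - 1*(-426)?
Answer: -330058/5818871 ≈ -0.056722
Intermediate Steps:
g(r) = 426 + r (g(r) = r + 426 = 426 + r)
(g(1546) + 328086)/(-2355159 - 392*B(-94)) = ((426 + 1546) + 328086)/(-2355159 - 392*(-94)²) = (1972 + 328086)/(-2355159 - 392*8836) = 330058/(-2355159 - 3463712) = 330058/(-5818871) = 330058*(-1/5818871) = -330058/5818871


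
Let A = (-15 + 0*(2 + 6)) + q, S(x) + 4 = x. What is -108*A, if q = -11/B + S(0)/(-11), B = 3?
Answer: 21744/11 ≈ 1976.7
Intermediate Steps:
S(x) = -4 + x
q = -109/33 (q = -11/3 + (-4 + 0)/(-11) = -11*⅓ - 4*(-1/11) = -11/3 + 4/11 = -109/33 ≈ -3.3030)
A = -604/33 (A = (-15 + 0*(2 + 6)) - 109/33 = (-15 + 0*8) - 109/33 = (-15 + 0) - 109/33 = -15 - 109/33 = -604/33 ≈ -18.303)
-108*A = -108*(-604/33) = 21744/11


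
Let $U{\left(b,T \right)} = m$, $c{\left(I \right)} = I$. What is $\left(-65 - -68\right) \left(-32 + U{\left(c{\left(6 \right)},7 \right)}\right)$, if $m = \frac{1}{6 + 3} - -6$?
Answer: $- \frac{233}{3} \approx -77.667$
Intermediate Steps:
$m = \frac{55}{9}$ ($m = \frac{1}{9} + 6 = \frac{55}{9} \approx 6.1111$)
$U{\left(b,T \right)} = \frac{55}{9}$
$\left(-65 - -68\right) \left(-32 + U{\left(c{\left(6 \right)},7 \right)}\right) = \left(-65 - -68\right) \left(-32 + \frac{55}{9}\right) = \left(-65 + 68\right) \left(- \frac{233}{9}\right) = 3 \left(- \frac{233}{9}\right) = - \frac{233}{3}$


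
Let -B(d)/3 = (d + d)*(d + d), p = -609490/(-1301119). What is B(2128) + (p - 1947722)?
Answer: -73237815031780/1301119 ≈ -5.6288e+7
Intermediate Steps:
p = 609490/1301119 (p = -609490*(-1/1301119) = 609490/1301119 ≈ 0.46844)
B(d) = -12*d**2 (B(d) = -3*(d + d)*(d + d) = -3*2*d*2*d = -12*d**2)
B(2128) + (p - 1947722) = -12*2128**2 + (609490/1301119 - 1947722) = -12*4528384 - 2534217491428/1301119 = -54340608 - 2534217491428/1301119 = -73237815031780/1301119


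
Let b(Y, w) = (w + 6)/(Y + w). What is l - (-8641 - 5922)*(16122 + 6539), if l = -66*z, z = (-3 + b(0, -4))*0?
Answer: 330012143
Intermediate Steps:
b(Y, w) = (6 + w)/(Y + w)
z = 0 (z = (-3 + (6 - 4)/(0 - 4))*0 = (-3 + 2/(-4))*0 = (-3 - ¼*2)*0 = (-3 - ½)*0 = -7/2*0 = 0)
l = 0 (l = -66*0 = 0)
l - (-8641 - 5922)*(16122 + 6539) = 0 - (-8641 - 5922)*(16122 + 6539) = 0 - (-14563)*22661 = 0 - 1*(-330012143) = 0 + 330012143 = 330012143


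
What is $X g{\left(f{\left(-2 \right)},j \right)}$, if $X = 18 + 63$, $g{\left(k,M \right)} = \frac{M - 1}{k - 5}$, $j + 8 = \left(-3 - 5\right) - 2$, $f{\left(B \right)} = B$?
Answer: $\frac{1539}{7} \approx 219.86$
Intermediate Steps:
$j = -18$ ($j = -8 - 10 = -18$)
$g{\left(k,M \right)} = \frac{-1 + M}{-5 + k}$
$X = 81$
$X g{\left(f{\left(-2 \right)},j \right)} = 81 \frac{-1 - 18}{-5 - 2} = 81 \frac{1}{-7} \left(-19\right) = 81 \left(\left(- \frac{1}{7}\right) \left(-19\right)\right) = 81 \cdot \frac{19}{7} = \frac{1539}{7}$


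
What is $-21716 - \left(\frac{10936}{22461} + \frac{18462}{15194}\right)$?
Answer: $- \frac{3705826506655}{170636217} \approx -21718.0$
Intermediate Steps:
$-21716 - \left(\frac{10936}{22461} + \frac{18462}{15194}\right) = -21716 - \left(10936 \cdot \frac{1}{22461} + 18462 \cdot \frac{1}{15194}\right) = -21716 - \left(\frac{10936}{22461} + \frac{9231}{7597}\right) = -21716 - \frac{290418283}{170636217} = - \frac{3705826506655}{170636217}$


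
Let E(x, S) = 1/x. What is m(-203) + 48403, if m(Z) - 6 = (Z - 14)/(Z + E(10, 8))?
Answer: 98224031/2029 ≈ 48410.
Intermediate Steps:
m(Z) = 6 + (-14 + Z)/(1/10 + Z) (m(Z) = 6 + (Z - 14)/(Z + 1/10) = 6 + (-14 + Z)/(Z + 1/10) = 6 + (-14 + Z)/(1/10 + Z))
m(-203) + 48403 = 2*(-67 + 35*(-203))/(1 + 10*(-203)) + 48403 = 2*(-67 - 7105)/(1 - 2030) + 48403 = 2*(-7172)/(-2029) + 48403 = 2*(-1/2029)*(-7172) + 48403 = 14344/2029 + 48403 = 98224031/2029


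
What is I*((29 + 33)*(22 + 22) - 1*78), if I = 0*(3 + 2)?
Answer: 0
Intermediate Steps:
I = 0 (I = 0*5 = 0)
I*((29 + 33)*(22 + 22) - 1*78) = 0*((29 + 33)*(22 + 22) - 1*78) = 0*(62*44 - 78) = 0*(2728 - 78) = 0*2650 = 0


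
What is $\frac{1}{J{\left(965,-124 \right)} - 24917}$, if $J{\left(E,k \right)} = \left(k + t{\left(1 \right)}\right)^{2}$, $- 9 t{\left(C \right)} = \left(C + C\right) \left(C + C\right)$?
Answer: $- \frac{81}{763877} \approx -0.00010604$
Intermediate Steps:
$t{\left(C \right)} = - \frac{4 C^{2}}{9}$ ($t{\left(C \right)} = - \frac{\left(C + C\right) \left(C + C\right)}{9} = - \frac{2 C 2 C}{9} = - \frac{4 C^{2}}{9}$)
$J{\left(E,k \right)} = \left(- \frac{4}{9} + k\right)^{2}$ ($J{\left(E,k \right)} = \left(k - \frac{4 \cdot 1^{2}}{9}\right)^{2} = \left(k - \frac{4}{9}\right)^{2} = \left(- \frac{4}{9} + k\right)^{2}$)
$\frac{1}{J{\left(965,-124 \right)} - 24917} = \frac{1}{\frac{\left(-4 + 9 \left(-124\right)\right)^{2}}{81} - 24917} = \frac{1}{\frac{\left(-4 - 1116\right)^{2}}{81} - 24917} = \frac{1}{\frac{\left(-1120\right)^{2}}{81} - 24917} = \frac{1}{\frac{1}{81} \cdot 1254400 - 24917} = \frac{1}{\frac{1254400}{81} - 24917} = \frac{1}{- \frac{763877}{81}} = - \frac{81}{763877}$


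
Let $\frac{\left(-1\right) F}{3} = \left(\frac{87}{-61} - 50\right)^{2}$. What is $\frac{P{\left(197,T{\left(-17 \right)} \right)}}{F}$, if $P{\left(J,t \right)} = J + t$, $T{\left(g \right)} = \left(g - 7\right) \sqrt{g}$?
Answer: $- \frac{733037}{29522307} + \frac{29768 i \sqrt{17}}{9840769} \approx -0.02483 + 0.012472 i$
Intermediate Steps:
$T{\left(g \right)} = \sqrt{g} \left(-7 + g\right)$ ($T{\left(g \right)} = \left(-7 + g\right) \sqrt{g} = \sqrt{g} \left(-7 + g\right)$)
$F = - \frac{29522307}{3721}$ ($F = - 3 \left(\frac{87}{-61} - 50\right)^{2} = - 3 \left(87 \left(- \frac{1}{61}\right) - 50\right)^{2} = - 3 \left(- \frac{87}{61} - 50\right)^{2} = - 3 \left(- \frac{3137}{61}\right)^{2} = \left(-3\right) \frac{9840769}{3721} = - \frac{29522307}{3721} \approx -7934.0$)
$\frac{P{\left(197,T{\left(-17 \right)} \right)}}{F} = \frac{197 + \sqrt{-17} \left(-7 - 17\right)}{- \frac{29522307}{3721}} = \left(197 + i \sqrt{17} \left(-24\right)\right) \left(- \frac{3721}{29522307}\right) = \left(197 - 24 i \sqrt{17}\right) \left(- \frac{3721}{29522307}\right) = - \frac{733037}{29522307} + \frac{29768 i \sqrt{17}}{9840769}$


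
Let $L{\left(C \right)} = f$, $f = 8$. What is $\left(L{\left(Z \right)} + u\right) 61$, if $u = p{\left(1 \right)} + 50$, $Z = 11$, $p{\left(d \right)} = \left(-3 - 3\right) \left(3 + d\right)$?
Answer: $2074$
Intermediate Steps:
$p{\left(d \right)} = -18 - 6 d$ ($p{\left(d \right)} = - 6 \left(3 + d\right) = -18 - 6 d$)
$L{\left(C \right)} = 8$
$u = 26$ ($u = \left(-18 - 6\right) + 50 = -24 + 50 = 26$)
$\left(L{\left(Z \right)} + u\right) 61 = \left(8 + 26\right) 61 = 34 \cdot 61 = 2074$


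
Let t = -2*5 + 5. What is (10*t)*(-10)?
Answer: 500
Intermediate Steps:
t = -5 (t = -10 + 5 = -5)
(10*t)*(-10) = (10*(-5))*(-10) = -50*(-10) = 500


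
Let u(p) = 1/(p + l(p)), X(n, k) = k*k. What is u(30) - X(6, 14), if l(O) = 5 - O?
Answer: -979/5 ≈ -195.80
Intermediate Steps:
X(n, k) = k²
u(p) = ⅕ (u(p) = 1/(p + (5 - p)) = 1/5 = ⅕)
u(30) - X(6, 14) = ⅕ - 1*14² = ⅕ - 1*196 = ⅕ - 196 = -979/5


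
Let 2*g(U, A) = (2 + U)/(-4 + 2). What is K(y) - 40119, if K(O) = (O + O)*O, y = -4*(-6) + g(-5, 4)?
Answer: -311151/8 ≈ -38894.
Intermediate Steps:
g(U, A) = -½ - U/4 (g(U, A) = ((2 + U)/(-4 + 2))/2 = ((2 + U)/(-2))/2 = ((2 + U)*(-½))/2 = (-1 - U/2)/2 = -½ - U/4)
y = 99/4 (y = -4*(-6) + (-½ - ¼*(-5)) = 24 + (-½ + 5/4) = 24 + ¾ = 99/4 ≈ 24.750)
K(O) = 2*O² (K(O) = (2*O)*O = 2*O²)
K(y) - 40119 = 2*(99/4)² - 40119 = 2*(9801/16) - 40119 = 9801/8 - 40119 = -311151/8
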